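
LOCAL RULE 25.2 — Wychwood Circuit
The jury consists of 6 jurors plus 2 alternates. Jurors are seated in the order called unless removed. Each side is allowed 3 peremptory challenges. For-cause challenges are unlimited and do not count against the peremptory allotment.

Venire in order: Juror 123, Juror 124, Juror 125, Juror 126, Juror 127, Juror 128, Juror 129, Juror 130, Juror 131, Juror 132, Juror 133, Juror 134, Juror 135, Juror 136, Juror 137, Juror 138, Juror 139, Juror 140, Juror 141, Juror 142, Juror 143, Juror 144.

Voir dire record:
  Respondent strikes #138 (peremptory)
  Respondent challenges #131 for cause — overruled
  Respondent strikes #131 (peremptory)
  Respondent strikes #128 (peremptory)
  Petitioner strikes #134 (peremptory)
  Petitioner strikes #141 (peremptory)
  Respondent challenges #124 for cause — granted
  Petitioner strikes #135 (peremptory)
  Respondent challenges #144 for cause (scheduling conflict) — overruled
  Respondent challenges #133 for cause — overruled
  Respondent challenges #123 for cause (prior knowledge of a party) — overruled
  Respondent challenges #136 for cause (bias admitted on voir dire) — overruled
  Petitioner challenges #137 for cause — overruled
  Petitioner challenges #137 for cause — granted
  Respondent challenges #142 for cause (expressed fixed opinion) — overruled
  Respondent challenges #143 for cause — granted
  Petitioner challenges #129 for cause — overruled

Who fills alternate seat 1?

132

Removed: #124, #128, #131, #134, #135, #137, #138, #141, #143. (#123, #129, #133, #136, #142, #144 stay — for-cause denied.)
Filling seats in venire order through position 7: #123, #125, #126, #127, #129, #130, #132.
So alternate 1 is #132.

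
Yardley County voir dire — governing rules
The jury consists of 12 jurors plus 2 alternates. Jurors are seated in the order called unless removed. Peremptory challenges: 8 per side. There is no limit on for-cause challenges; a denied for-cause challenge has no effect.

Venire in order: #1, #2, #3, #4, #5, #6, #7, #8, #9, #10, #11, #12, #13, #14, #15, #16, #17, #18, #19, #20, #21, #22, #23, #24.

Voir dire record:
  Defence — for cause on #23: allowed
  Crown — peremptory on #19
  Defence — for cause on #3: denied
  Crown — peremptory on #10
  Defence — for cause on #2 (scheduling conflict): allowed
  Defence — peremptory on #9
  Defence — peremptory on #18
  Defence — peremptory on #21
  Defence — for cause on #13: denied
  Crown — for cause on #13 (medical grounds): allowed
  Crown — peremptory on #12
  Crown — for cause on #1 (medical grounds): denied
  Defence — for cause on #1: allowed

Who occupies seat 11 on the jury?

Removed: #1, #2, #9, #10, #12, #13, #18, #19, #21, #23. (#3 stays — for-cause denied.)
Seating in order: seats 1–12 → #3, #4, #5, #6, #7, #8, #11, #14, #15, #16, #17, #20; alternates → #22, #24.
So seat 11 is #17.

17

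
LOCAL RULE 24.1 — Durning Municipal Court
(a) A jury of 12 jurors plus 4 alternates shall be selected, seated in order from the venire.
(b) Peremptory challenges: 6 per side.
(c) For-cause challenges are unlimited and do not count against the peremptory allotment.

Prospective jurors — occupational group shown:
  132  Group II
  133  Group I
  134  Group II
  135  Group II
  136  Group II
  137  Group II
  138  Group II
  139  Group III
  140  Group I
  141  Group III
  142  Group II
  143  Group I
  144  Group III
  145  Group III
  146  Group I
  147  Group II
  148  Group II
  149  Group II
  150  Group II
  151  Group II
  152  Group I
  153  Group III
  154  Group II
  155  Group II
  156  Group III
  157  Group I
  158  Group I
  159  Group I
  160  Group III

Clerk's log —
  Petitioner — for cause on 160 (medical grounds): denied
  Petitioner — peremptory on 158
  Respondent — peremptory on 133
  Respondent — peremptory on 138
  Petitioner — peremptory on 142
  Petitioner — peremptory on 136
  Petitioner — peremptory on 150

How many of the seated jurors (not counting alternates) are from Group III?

Removed: #133, #136, #138, #142, #150, #158.
Seated jurors 1–12: #132, #134, #135, #137, #139, #140, #141, #143, #144, #145, #146, #147 (alternates #148, #149, #151, #152 not counted).
Of those, in Group III: #139, #141, #144, #145 → 4.

4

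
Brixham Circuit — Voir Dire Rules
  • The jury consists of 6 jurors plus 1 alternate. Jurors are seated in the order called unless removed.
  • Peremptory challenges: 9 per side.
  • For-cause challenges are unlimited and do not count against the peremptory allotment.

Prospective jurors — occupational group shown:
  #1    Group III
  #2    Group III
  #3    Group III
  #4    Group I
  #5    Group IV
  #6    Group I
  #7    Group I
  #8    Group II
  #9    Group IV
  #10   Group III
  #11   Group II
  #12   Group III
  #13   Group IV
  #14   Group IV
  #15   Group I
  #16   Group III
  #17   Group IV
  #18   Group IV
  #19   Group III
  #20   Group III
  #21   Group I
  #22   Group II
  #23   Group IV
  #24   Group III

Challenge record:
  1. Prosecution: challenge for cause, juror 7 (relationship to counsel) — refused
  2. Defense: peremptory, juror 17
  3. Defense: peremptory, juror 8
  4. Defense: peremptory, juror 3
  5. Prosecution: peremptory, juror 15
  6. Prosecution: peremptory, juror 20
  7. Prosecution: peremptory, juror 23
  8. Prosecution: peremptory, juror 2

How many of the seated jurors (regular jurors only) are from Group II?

Removed: #2, #3, #8, #15, #17, #20, #23.
Seated jurors 1–6: #1, #4, #5, #6, #7, #9 (alternates #10 not counted).
None of those are in Group II → 0.

0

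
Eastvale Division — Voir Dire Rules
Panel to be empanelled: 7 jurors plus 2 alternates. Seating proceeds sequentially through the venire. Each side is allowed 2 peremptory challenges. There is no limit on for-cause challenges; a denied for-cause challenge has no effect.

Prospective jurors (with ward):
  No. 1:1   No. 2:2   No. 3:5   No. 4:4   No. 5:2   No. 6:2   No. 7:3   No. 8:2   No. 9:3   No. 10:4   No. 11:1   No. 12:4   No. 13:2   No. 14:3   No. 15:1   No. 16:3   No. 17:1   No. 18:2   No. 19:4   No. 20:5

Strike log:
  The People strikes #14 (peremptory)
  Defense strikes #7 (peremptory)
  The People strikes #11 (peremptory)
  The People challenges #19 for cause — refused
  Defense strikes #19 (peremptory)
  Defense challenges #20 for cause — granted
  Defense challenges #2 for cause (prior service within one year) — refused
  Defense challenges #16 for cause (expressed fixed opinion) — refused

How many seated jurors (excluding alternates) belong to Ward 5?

1

Removed: #7, #11, #14, #19, #20.
Seated jurors 1–7: #1, #2, #3, #4, #5, #6, #8 (alternates #9, #10 not counted).
Of those, in Ward 5: #3 → 1.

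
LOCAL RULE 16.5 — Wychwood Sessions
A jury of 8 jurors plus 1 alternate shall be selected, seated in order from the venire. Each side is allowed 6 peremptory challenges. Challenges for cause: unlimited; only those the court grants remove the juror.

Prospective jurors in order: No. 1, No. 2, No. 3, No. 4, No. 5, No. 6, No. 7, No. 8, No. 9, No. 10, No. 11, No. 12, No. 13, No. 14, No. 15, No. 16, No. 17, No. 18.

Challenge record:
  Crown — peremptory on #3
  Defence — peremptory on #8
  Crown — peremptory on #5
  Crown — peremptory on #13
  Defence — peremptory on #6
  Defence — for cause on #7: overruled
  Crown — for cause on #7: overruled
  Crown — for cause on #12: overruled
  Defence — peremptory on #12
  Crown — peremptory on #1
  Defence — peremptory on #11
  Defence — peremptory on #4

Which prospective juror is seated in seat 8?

17

Removed: #1, #3, #4, #5, #6, #8, #11, #12, #13. (#7 stays — for-cause denied.)
Seating in order: seats 1–8 → #2, #7, #9, #10, #14, #15, #16, #17; alternates → #18.
So seat 8 is #17.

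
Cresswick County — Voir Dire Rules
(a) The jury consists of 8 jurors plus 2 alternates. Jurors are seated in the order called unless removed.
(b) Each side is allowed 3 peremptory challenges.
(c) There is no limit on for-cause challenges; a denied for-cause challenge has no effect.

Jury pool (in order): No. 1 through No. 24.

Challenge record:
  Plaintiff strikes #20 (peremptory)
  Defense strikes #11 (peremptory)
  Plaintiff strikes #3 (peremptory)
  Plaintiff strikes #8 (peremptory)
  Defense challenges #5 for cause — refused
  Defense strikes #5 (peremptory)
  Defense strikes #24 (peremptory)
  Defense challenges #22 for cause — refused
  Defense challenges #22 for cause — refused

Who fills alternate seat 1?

Removed: #3, #5, #8, #11, #20, #24. (#22 stays — for-cause denied.)
Seating in order: seats 1–8 → #1, #2, #4, #6, #7, #9, #10, #12; alternates → #13, #14.
So alternate 1 is #13.

13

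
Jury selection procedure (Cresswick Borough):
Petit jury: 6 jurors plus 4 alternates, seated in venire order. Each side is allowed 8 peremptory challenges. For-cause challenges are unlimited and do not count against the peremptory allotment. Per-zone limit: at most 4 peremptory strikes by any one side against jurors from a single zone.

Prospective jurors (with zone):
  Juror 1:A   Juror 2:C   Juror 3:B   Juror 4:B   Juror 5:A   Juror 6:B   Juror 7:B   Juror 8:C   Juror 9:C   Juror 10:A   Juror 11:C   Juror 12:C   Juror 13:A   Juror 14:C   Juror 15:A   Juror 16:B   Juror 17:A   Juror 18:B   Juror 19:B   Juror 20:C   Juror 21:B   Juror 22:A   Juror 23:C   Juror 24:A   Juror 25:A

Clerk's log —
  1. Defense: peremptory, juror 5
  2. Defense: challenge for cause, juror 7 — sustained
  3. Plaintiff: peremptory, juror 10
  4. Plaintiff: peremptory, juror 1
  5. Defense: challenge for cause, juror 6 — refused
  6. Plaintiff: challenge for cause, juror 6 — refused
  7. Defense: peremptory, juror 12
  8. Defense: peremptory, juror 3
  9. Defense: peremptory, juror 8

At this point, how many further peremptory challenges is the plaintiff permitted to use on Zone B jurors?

4

Plaintiff peremptories so far: #10, #1 — 2 of 8 used, 6 left overall.
Against Zone B: none yet — per-zone cap 4 leaves 4.
Binding limit: min(6, 4) = 4.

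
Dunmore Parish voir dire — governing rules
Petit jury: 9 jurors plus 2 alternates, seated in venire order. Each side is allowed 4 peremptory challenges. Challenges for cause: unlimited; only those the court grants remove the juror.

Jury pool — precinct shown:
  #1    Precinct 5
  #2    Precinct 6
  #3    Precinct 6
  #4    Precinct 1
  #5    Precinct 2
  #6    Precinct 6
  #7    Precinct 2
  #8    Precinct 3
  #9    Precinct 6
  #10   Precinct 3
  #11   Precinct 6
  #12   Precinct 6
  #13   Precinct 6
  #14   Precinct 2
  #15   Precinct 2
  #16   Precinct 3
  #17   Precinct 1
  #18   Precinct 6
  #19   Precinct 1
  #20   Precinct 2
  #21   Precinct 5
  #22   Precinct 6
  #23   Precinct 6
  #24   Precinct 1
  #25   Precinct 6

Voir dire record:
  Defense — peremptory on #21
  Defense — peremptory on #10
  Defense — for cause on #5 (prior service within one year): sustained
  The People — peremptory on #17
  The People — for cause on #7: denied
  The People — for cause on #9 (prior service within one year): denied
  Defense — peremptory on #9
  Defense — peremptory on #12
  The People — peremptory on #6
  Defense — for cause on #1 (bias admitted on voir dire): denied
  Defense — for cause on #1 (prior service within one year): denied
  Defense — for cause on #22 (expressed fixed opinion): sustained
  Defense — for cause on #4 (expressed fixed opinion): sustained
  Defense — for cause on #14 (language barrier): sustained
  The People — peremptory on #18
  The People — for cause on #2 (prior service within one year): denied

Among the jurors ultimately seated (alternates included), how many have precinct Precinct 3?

Removed: #4, #5, #6, #9, #10, #12, #14, #17, #18, #21, #22.
Seated (11 incl. alternates): #1, #2, #3, #7, #8, #11, #13, #15, #16, #19, #20.
Of those, in Precinct 3: #8, #16 → 2.

2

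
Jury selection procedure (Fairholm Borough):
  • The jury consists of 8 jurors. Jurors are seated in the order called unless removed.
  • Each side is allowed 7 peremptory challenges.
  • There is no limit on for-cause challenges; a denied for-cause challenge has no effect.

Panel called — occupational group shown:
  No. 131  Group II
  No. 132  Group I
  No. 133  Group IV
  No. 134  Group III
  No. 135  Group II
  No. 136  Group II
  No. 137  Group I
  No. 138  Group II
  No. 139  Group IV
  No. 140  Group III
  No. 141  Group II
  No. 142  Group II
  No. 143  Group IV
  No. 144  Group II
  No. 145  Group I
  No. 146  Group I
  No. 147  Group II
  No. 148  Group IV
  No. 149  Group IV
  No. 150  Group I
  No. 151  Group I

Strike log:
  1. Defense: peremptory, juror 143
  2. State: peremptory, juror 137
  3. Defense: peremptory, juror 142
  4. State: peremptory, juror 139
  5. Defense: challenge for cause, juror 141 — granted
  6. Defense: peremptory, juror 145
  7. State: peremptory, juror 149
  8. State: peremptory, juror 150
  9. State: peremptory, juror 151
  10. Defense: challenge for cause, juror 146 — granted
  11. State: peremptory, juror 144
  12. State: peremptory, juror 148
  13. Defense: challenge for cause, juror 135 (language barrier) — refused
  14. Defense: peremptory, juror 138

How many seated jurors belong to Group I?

1

Removed: #137, #138, #139, #141, #142, #143, #144, #145, #146, #148, #149, #150, #151.
Seated jurors 1–8: #131, #132, #133, #134, #135, #136, #140, #147.
Of those, in Group I: #132 → 1.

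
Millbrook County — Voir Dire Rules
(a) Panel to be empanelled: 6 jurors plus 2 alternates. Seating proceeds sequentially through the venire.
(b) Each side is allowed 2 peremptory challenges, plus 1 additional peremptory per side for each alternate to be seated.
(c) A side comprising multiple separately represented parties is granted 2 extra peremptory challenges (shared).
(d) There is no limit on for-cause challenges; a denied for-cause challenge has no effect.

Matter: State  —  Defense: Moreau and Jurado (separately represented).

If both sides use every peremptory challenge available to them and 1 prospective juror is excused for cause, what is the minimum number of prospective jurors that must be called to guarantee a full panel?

Seats to fill: 6 + 2 alternates = 8.
Peremptories — State: 2 + 1×2 = 4; Defense: 2 + 1×2 + 2 = 6; total 10.
For-cause removals: 1.
Minimum venire: 8 + 10 + 1 = 19.

19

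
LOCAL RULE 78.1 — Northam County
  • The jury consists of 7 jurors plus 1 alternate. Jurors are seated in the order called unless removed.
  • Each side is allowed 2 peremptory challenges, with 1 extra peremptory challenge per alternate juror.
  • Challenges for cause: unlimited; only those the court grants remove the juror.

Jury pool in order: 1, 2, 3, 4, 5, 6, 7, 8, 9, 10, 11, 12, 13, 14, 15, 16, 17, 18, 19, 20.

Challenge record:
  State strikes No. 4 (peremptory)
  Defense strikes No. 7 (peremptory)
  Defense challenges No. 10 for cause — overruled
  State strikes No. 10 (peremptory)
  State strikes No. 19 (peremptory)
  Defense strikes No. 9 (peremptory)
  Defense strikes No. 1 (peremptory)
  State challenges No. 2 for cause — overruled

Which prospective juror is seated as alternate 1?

13

Removed: #1, #4, #7, #9, #10, #19. (#2 stays — for-cause denied.)
Seating in order: seats 1–7 → #2, #3, #5, #6, #8, #11, #12; alternates → #13.
So alternate 1 is #13.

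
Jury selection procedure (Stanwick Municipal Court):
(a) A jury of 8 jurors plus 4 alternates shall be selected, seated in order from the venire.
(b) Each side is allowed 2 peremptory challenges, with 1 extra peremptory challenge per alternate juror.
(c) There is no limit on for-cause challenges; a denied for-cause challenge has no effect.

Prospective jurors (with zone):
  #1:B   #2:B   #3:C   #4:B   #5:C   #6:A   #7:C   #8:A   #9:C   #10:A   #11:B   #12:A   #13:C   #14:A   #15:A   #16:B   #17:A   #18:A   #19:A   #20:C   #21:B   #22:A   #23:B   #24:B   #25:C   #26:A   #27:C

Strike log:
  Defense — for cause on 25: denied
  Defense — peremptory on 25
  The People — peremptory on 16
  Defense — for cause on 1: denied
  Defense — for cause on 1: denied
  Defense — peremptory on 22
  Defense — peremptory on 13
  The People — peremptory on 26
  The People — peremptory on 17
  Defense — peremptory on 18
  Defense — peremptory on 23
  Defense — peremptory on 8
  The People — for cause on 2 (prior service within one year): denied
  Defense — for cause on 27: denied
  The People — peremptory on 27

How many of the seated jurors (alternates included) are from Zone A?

Removed: #8, #13, #16, #17, #18, #22, #23, #25, #26, #27.
Seated (12 incl. alternates): #1, #2, #3, #4, #5, #6, #7, #9, #10, #11, #12, #14.
Of those, in Zone A: #6, #10, #12, #14 → 4.

4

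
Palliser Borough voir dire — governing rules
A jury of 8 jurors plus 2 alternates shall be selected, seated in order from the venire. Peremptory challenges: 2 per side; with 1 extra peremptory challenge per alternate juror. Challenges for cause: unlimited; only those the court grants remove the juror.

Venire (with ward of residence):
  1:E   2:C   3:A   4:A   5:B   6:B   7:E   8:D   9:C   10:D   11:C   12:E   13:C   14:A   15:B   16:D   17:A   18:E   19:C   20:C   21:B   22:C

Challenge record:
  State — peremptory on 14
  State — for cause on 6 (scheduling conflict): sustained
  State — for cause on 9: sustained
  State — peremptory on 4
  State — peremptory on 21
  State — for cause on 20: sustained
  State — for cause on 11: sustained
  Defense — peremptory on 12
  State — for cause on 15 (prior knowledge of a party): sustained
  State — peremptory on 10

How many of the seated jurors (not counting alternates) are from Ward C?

Removed: #4, #6, #9, #10, #11, #12, #14, #15, #20, #21.
Seated jurors 1–8: #1, #2, #3, #5, #7, #8, #13, #16 (alternates #17, #18 not counted).
Of those, in Ward C: #2, #13 → 2.

2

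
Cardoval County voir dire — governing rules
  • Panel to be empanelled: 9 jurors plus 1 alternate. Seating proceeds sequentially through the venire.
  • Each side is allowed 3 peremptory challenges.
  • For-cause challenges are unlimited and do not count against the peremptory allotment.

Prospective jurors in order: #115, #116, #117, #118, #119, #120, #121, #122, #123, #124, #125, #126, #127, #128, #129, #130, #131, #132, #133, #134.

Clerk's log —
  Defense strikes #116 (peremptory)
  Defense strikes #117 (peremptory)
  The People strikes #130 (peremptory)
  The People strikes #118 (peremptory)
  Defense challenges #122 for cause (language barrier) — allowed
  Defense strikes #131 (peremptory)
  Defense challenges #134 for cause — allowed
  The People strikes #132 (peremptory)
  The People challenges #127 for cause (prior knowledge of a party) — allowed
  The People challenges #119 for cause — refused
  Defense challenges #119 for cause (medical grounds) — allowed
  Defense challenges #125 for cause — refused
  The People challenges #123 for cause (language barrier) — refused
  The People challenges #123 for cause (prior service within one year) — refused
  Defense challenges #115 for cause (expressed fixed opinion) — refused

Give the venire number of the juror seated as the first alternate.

133

Removed: #116, #117, #118, #119, #122, #127, #130, #131, #132, #134. (#115, #123, #125 stay — for-cause denied.)
Filling seats in venire order through position 10: #115, #120, #121, #123, #124, #125, #126, #128, #129, #133.
So alternate 1 is #133.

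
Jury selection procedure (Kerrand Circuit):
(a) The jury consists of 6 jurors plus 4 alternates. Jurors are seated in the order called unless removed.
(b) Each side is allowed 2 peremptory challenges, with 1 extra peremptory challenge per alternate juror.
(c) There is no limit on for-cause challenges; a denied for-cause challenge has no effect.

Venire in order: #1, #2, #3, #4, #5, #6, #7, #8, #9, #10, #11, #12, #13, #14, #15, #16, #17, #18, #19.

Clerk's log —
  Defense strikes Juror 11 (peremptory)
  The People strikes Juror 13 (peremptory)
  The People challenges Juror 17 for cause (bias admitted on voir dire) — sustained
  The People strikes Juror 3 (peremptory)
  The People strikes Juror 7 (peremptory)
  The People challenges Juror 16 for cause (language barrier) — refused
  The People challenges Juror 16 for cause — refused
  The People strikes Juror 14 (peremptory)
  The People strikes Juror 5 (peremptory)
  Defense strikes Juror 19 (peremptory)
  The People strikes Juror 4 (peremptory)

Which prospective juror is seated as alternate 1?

Removed: #3, #4, #5, #7, #11, #13, #14, #17, #19. (#16 stays — for-cause denied.)
Seating in order: seats 1–6 → #1, #2, #6, #8, #9, #10; alternates → #12, #15, #16, #18.
So alternate 1 is #12.

12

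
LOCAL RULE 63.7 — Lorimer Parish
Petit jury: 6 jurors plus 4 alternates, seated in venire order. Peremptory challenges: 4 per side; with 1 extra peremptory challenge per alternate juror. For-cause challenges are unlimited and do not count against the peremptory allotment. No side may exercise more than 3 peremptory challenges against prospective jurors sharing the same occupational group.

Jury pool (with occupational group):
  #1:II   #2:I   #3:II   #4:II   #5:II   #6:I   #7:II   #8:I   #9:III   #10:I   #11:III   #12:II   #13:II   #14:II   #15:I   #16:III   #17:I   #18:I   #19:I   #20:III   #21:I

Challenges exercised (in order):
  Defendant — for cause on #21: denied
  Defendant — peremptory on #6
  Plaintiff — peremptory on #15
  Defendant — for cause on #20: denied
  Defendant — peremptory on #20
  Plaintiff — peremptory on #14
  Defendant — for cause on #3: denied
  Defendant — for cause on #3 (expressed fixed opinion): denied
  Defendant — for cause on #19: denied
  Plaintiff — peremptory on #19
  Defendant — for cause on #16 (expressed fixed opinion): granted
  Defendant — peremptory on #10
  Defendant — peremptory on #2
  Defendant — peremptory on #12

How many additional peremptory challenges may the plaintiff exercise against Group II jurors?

2

Plaintiff peremptories so far: #15, #14, #19 — 3 of 8 used, 5 left overall.
Against Group II: #14 — 1 used; per-group cap 3 leaves 2.
Binding limit: min(5, 2) = 2.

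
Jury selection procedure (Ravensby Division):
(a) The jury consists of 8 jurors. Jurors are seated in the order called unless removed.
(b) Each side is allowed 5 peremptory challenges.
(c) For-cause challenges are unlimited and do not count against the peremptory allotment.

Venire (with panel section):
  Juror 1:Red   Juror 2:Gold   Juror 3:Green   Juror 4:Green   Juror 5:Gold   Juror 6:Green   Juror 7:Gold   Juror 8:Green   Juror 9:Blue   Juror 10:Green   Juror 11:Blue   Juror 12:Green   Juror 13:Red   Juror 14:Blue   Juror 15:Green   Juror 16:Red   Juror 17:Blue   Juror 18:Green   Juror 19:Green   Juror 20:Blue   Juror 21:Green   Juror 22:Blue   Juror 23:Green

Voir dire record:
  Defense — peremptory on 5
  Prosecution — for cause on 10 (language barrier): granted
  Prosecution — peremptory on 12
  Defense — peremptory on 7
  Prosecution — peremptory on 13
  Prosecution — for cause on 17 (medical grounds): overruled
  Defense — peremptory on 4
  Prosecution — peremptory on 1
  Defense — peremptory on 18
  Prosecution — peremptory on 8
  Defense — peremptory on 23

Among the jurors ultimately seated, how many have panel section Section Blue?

3

Removed: #1, #4, #5, #7, #8, #10, #12, #13, #18, #23.
Seated jurors 1–8: #2, #3, #6, #9, #11, #14, #15, #16.
Of those, in Section Blue: #9, #11, #14 → 3.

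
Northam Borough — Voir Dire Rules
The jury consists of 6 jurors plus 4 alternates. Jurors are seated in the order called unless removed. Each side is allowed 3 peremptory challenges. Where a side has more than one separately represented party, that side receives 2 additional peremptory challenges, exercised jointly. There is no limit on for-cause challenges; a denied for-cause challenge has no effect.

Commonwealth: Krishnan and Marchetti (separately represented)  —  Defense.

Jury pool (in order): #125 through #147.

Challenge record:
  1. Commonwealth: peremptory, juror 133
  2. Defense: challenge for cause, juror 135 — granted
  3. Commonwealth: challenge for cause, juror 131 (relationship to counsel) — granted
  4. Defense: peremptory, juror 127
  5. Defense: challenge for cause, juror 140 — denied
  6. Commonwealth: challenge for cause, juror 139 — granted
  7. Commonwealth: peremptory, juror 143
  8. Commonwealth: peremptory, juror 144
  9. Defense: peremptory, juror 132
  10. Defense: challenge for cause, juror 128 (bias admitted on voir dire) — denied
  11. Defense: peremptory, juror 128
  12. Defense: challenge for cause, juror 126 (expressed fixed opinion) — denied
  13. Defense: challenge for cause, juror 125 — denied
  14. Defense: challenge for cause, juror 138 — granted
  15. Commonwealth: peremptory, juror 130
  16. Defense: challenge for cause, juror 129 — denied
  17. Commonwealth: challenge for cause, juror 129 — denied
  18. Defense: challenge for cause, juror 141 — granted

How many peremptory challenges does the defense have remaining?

0

Defense allotment: 3.
Defense peremptories used: #127, #132, #128 — 3 (for-cause on #135, #140, #128, #126, #125, #138, #129, #141 don't count).
Remaining: 3 − 3 = 0.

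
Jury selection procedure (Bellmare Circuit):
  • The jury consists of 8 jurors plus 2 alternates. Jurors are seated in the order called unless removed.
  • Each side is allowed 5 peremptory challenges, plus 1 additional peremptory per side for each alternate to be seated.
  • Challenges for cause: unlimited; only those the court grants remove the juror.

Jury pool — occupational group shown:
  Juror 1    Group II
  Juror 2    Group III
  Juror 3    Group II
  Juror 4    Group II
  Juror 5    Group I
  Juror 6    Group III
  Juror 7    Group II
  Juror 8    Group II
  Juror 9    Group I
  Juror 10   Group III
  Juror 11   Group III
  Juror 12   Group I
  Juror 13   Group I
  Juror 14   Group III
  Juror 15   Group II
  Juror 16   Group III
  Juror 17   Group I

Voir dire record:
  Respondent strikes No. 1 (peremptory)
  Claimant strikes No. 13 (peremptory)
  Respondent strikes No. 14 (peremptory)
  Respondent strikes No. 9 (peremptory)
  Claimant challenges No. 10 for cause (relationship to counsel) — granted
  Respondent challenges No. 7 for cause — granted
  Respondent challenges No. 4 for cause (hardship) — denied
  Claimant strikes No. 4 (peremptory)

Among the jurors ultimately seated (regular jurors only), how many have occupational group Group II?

3

Removed: #1, #4, #7, #9, #10, #13, #14.
Seated jurors 1–8: #2, #3, #5, #6, #8, #11, #12, #15 (alternates #16, #17 not counted).
Of those, in Group II: #3, #8, #15 → 3.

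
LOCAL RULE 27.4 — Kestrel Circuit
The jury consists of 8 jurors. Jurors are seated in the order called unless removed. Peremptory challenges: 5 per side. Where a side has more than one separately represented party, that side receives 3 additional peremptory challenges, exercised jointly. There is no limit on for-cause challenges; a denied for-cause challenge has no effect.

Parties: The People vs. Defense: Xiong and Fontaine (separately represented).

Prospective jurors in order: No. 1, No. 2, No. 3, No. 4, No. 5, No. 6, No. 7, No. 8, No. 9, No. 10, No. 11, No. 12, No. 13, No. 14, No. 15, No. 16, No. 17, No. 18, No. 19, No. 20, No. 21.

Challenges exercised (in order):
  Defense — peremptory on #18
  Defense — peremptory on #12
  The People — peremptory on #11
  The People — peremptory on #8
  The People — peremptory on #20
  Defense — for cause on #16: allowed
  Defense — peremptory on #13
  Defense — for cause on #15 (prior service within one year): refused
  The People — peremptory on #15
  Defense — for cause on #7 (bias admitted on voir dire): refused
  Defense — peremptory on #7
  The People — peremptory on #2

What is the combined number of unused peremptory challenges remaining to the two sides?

The People allotment: 5. Defense allotment: 5 base + 3 multi-party = 8.
The People peremptories used: #11, #8, #20, #15, #2 — 5.
Defense peremptories used: #18, #12, #13, #7 — 4 (for-cause on #16, #15, #7 don't count).
Remaining: (5 − 5) + (8 − 4) = 4.

4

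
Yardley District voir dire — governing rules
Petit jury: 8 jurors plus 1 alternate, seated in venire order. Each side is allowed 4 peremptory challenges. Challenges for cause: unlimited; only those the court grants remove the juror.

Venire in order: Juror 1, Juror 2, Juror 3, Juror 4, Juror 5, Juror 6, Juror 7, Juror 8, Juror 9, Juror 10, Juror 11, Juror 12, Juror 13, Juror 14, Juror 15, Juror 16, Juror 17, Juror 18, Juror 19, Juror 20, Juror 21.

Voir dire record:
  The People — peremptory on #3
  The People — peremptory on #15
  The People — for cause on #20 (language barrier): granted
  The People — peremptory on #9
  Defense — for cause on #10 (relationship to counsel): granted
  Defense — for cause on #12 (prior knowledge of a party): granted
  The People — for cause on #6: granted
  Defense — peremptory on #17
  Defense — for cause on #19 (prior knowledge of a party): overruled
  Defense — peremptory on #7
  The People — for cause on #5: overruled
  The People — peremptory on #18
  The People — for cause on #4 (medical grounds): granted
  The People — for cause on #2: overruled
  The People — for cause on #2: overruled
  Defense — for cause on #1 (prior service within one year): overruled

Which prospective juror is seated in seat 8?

16

Removed: #3, #4, #6, #7, #9, #10, #12, #15, #17, #18, #20. (#1, #2, #5, #19 stay — for-cause denied.)
Seating in order: seats 1–8 → #1, #2, #5, #8, #11, #13, #14, #16; alternates → #19.
So seat 8 is #16.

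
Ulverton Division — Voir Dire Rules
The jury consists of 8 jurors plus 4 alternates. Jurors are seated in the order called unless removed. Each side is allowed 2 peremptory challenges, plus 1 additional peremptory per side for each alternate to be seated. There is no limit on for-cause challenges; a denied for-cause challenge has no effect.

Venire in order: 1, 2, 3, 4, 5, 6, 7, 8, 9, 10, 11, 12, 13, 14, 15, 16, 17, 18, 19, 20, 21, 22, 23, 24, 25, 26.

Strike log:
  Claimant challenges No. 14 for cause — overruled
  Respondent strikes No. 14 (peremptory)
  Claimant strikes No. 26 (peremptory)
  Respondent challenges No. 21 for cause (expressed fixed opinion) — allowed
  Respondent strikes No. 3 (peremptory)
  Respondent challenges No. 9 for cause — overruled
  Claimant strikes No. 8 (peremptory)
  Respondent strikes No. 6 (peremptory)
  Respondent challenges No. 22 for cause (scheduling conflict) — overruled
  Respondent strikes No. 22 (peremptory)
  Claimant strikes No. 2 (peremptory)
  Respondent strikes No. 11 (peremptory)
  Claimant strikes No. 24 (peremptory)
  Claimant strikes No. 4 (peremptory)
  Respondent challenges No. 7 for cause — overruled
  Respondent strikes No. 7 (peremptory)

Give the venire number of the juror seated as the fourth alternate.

Removed: #2, #3, #4, #6, #7, #8, #11, #14, #21, #22, #24, #26. (#9 stays — for-cause denied.)
Seating in order: seats 1–8 → #1, #5, #9, #10, #12, #13, #15, #16; alternates → #17, #18, #19, #20.
So alternate 4 is #20.

20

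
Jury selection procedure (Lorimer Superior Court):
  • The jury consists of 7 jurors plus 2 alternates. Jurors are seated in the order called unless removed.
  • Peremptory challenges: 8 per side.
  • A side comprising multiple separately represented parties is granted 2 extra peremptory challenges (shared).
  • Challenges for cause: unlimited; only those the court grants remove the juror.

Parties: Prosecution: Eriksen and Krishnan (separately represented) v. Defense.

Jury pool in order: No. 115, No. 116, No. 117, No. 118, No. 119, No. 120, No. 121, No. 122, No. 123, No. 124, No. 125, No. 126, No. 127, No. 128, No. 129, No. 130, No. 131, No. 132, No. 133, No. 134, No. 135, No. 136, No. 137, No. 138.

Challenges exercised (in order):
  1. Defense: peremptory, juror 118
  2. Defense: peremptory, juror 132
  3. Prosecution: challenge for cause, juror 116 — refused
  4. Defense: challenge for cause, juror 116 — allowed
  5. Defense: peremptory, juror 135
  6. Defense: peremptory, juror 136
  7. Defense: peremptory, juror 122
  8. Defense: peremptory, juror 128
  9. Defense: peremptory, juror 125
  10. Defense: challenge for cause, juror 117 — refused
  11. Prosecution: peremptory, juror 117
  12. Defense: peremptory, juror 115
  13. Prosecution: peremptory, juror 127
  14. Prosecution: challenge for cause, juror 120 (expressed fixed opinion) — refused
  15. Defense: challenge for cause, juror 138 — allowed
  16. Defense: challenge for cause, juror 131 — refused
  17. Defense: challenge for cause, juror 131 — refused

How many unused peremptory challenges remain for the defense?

0

Defense allotment: 8.
Defense peremptories used: #118, #132, #135, #136, #122, #128, #125, #115 — 8 (for-cause on #116, #117, #138, #131, #131 don't count).
Remaining: 8 − 8 = 0.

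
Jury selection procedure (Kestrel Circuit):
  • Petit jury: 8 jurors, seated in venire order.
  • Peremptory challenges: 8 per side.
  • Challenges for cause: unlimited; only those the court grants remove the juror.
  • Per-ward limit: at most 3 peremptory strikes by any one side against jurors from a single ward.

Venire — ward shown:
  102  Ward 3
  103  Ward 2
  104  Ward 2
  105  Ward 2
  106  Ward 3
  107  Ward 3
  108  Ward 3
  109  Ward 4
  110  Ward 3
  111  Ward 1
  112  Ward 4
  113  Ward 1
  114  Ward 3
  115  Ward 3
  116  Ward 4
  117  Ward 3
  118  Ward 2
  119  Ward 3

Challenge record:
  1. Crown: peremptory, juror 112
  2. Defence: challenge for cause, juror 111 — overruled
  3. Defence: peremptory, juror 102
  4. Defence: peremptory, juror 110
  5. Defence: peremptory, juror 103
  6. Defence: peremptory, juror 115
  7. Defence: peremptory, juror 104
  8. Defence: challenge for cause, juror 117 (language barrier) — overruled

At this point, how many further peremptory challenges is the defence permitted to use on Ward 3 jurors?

0

Defence peremptories so far: #102, #110, #103, #115, #104 — 5 of 8 used, 3 left overall.
Against Ward 3: #102, #110, #115 — 3 used; per-ward cap 3 leaves 0.
Binding limit: min(3, 0) = 0.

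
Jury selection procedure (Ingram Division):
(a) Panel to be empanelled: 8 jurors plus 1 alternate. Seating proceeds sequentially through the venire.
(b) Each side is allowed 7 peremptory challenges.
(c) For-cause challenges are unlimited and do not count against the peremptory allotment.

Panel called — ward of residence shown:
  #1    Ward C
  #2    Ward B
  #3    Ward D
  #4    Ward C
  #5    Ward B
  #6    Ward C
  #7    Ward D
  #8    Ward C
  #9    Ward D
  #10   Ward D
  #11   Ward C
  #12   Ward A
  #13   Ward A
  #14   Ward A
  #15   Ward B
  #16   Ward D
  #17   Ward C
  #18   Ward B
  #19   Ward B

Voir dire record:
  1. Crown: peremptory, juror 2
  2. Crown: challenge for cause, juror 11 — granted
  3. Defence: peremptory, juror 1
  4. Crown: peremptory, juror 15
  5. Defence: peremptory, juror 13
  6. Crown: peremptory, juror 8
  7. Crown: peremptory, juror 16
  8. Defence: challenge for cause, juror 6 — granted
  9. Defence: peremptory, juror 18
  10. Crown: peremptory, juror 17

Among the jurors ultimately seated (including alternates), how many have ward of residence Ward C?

1

Removed: #1, #2, #6, #8, #11, #13, #15, #16, #17, #18.
Seated (9 incl. alternates): #3, #4, #5, #7, #9, #10, #12, #14, #19.
Of those, in Ward C: #4 → 1.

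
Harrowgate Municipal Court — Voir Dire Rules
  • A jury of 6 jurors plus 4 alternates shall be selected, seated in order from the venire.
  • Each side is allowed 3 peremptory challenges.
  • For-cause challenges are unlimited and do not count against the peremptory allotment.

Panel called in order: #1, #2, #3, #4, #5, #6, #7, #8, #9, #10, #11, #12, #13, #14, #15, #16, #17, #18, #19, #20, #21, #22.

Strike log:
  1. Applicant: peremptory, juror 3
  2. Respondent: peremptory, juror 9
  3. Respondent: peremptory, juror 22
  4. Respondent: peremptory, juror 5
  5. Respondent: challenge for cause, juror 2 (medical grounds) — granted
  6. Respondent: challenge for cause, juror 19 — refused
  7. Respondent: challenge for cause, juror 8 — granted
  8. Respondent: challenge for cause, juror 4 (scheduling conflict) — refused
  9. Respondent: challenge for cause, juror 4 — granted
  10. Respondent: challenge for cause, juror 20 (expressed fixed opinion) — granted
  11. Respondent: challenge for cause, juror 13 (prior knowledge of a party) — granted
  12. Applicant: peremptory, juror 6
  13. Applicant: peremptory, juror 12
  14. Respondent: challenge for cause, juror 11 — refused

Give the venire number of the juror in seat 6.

15

Removed: #2, #3, #4, #5, #6, #8, #9, #12, #13, #20, #22. (#11, #19 stay — for-cause denied.)
Seating in order: seats 1–6 → #1, #7, #10, #11, #14, #15; alternates → #16, #17, #18, #19.
So seat 6 is #15.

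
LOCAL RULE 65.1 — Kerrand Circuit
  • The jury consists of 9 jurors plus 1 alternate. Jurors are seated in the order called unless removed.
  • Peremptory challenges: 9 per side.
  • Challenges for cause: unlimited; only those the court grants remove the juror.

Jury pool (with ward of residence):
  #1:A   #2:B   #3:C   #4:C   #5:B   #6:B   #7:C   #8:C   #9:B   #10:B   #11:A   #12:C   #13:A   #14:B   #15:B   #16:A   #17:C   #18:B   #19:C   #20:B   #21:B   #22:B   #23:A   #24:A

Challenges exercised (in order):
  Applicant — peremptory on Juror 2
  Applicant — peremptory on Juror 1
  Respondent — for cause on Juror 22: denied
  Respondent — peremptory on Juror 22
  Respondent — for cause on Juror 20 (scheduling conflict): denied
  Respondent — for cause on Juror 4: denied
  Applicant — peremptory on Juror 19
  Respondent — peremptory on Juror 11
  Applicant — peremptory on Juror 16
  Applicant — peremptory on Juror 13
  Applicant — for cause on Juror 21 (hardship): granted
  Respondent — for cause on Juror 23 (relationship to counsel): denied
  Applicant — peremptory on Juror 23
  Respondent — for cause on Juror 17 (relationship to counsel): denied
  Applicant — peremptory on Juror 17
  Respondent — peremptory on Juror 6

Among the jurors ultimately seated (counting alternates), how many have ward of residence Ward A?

Removed: #1, #2, #6, #11, #13, #16, #17, #19, #21, #22, #23.
Seated (10 incl. alternates): #3, #4, #5, #7, #8, #9, #10, #12, #14, #15.
None of those are in Ward A → 0.

0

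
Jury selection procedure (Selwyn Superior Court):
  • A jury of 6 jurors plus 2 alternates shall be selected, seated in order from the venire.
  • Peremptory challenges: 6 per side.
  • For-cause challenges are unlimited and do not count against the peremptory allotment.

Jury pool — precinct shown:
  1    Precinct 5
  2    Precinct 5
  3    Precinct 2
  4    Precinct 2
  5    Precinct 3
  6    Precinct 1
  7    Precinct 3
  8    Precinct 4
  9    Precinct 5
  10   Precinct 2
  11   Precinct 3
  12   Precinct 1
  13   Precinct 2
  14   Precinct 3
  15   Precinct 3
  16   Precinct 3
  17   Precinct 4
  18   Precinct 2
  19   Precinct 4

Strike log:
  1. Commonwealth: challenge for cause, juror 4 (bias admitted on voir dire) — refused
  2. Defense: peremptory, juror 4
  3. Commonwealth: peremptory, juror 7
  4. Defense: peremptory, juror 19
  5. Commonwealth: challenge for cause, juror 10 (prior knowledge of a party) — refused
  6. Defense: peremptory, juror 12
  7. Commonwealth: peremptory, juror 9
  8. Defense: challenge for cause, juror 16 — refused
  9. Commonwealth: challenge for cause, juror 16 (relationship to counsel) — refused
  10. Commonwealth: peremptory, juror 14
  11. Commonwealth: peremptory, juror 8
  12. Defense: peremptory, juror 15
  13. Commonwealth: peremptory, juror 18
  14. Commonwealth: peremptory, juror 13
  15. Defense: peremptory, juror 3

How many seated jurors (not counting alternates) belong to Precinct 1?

Removed: #3, #4, #7, #8, #9, #12, #13, #14, #15, #18, #19.
Seated jurors 1–6: #1, #2, #5, #6, #10, #11 (alternates #16, #17 not counted).
Of those, in Precinct 1: #6 → 1.

1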